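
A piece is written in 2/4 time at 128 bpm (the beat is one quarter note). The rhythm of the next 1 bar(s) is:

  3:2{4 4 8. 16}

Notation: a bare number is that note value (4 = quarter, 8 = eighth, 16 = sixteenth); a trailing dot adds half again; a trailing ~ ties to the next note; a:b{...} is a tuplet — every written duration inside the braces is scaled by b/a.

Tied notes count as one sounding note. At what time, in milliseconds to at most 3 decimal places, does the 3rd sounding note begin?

note 3 onset = 4/3b = 625.0ms

1. 0.0ms @ 0 + 312.5ms (2/3)
2. 312.5ms @ 2/3 + 312.5ms (2/3)
3. 625.0ms @ 4/3 + 234.375ms (1/2)
4. 859.375ms @ 11/6 + 78.125ms (1/6)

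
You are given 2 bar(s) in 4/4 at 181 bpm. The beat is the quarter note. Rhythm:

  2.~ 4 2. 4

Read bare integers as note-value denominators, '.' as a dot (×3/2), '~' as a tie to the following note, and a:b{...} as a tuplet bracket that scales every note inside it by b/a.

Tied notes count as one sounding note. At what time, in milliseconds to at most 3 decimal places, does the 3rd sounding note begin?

1. 0.0ms @ 0 + 1325.967ms (4)
2. 1325.967ms @ 4 + 994.475ms (3)
3. 2320.442ms @ 7 + 331.492ms (1)

note 3 onset = 7b = 2320.442ms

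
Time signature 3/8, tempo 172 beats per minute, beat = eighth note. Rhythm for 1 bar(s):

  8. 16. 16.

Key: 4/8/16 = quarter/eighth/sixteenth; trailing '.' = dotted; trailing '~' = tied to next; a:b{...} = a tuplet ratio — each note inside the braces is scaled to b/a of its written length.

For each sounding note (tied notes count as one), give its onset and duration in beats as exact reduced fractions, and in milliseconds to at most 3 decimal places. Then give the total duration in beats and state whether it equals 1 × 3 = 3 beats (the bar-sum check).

1) 0.0ms=0b +523.256ms=3/2b
2) 523.256ms=3/2b +261.628ms=3/4b
3) 784.884ms=9/4b +261.628ms=3/4b
Σ=3b of 3 (172bpm 3/8) — PASS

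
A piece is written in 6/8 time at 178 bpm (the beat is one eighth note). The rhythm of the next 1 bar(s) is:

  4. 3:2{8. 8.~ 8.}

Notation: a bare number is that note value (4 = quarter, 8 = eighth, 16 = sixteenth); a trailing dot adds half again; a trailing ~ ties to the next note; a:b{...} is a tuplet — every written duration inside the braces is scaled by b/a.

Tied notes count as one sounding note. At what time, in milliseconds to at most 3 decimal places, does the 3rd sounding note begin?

note 3 onset = 4b = 1348.315ms

1. 0.0ms @ 0 + 1011.236ms (3)
2. 1011.236ms @ 3 + 337.079ms (1)
3. 1348.315ms @ 4 + 674.157ms (2)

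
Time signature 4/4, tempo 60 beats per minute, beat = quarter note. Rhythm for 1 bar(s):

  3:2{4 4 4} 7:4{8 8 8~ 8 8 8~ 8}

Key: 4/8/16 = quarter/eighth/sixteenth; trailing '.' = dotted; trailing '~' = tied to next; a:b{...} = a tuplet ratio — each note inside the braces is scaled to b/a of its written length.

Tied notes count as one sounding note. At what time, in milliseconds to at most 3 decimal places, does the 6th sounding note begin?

note 6 onset = 18/7b = 2571.429ms

1. 0.0ms @ 0 + 666.667ms (2/3)
2. 666.667ms @ 2/3 + 666.667ms (2/3)
3. 1333.333ms @ 4/3 + 666.667ms (2/3)
4. 2000.0ms @ 2 + 285.714ms (2/7)
5. 2285.714ms @ 16/7 + 285.714ms (2/7)
6. 2571.429ms @ 18/7 + 571.429ms (4/7)
7. 3142.857ms @ 22/7 + 285.714ms (2/7)
8. 3428.571ms @ 24/7 + 571.429ms (4/7)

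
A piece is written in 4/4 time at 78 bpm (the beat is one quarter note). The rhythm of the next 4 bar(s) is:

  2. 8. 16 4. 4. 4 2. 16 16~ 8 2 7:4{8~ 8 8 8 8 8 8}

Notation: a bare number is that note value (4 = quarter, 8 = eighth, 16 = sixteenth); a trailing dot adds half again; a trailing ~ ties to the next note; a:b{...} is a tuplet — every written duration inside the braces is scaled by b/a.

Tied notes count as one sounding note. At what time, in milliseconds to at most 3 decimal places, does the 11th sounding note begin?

note 11 onset = 14b = 10769.231ms

1. 0.0ms @ 0 + 2307.692ms (3)
2. 2307.692ms @ 3 + 576.923ms (3/4)
3. 2884.615ms @ 15/4 + 192.308ms (1/4)
4. 3076.923ms @ 4 + 1153.846ms (3/2)
5. 4230.769ms @ 11/2 + 1153.846ms (3/2)
6. 5384.615ms @ 7 + 769.231ms (1)
7. 6153.846ms @ 8 + 2307.692ms (3)
8. 8461.538ms @ 11 + 192.308ms (1/4)
9. 8653.846ms @ 45/4 + 576.923ms (3/4)
10. 9230.769ms @ 12 + 1538.462ms (2)
11. 10769.231ms @ 14 + 439.56ms (4/7)
12. 11208.791ms @ 102/7 + 219.78ms (2/7)
13. 11428.571ms @ 104/7 + 219.78ms (2/7)
14. 11648.352ms @ 106/7 + 219.78ms (2/7)
15. 11868.132ms @ 108/7 + 219.78ms (2/7)
16. 12087.912ms @ 110/7 + 219.78ms (2/7)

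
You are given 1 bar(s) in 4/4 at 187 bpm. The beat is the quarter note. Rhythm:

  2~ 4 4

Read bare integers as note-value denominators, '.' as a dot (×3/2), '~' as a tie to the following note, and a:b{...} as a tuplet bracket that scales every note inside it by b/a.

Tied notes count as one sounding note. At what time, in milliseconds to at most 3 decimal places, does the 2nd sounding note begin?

note 2 onset = 3b = 962.567ms

1. 0.0ms @ 0 + 962.567ms (3)
2. 962.567ms @ 3 + 320.856ms (1)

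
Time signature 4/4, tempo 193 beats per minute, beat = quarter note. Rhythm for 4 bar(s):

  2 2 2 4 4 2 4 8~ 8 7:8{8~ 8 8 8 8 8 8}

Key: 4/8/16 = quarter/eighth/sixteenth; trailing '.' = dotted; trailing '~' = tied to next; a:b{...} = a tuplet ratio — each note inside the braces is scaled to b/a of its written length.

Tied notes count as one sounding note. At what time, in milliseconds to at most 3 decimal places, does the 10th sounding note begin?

note 10 onset = 92/7b = 4085.862ms

1. 0.0ms @ 0 + 621.762ms (2)
2. 621.762ms @ 2 + 621.762ms (2)
3. 1243.523ms @ 4 + 621.762ms (2)
4. 1865.285ms @ 6 + 310.881ms (1)
5. 2176.166ms @ 7 + 310.881ms (1)
6. 2487.047ms @ 8 + 621.762ms (2)
7. 3108.808ms @ 10 + 310.881ms (1)
8. 3419.689ms @ 11 + 310.881ms (1)
9. 3730.57ms @ 12 + 355.292ms (8/7)
10. 4085.862ms @ 92/7 + 177.646ms (4/7)
11. 4263.509ms @ 96/7 + 177.646ms (4/7)
12. 4441.155ms @ 100/7 + 177.646ms (4/7)
13. 4618.801ms @ 104/7 + 177.646ms (4/7)
14. 4796.447ms @ 108/7 + 177.646ms (4/7)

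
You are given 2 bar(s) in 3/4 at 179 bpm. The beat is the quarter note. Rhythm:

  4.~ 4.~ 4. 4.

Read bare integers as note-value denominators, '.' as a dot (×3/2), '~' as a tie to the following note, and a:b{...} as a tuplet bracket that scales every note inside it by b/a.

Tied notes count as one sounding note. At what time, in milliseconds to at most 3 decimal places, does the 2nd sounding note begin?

1. 0.0ms @ 0 + 1508.38ms (9/2)
2. 1508.38ms @ 9/2 + 502.793ms (3/2)

note 2 onset = 9/2b = 1508.38ms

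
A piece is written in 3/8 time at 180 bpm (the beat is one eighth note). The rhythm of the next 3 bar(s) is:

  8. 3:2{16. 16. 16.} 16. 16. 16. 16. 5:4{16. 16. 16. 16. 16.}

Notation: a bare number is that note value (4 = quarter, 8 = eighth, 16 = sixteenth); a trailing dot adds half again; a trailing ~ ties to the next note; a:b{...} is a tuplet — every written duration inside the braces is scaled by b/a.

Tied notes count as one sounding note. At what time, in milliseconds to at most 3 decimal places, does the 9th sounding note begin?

note 9 onset = 6b = 2000.0ms

1. 0.0ms @ 0 + 500.0ms (3/2)
2. 500.0ms @ 3/2 + 166.667ms (1/2)
3. 666.667ms @ 2 + 166.667ms (1/2)
4. 833.333ms @ 5/2 + 166.667ms (1/2)
5. 1000.0ms @ 3 + 250.0ms (3/4)
6. 1250.0ms @ 15/4 + 250.0ms (3/4)
7. 1500.0ms @ 9/2 + 250.0ms (3/4)
8. 1750.0ms @ 21/4 + 250.0ms (3/4)
9. 2000.0ms @ 6 + 200.0ms (3/5)
10. 2200.0ms @ 33/5 + 200.0ms (3/5)
11. 2400.0ms @ 36/5 + 200.0ms (3/5)
12. 2600.0ms @ 39/5 + 200.0ms (3/5)
13. 2800.0ms @ 42/5 + 200.0ms (3/5)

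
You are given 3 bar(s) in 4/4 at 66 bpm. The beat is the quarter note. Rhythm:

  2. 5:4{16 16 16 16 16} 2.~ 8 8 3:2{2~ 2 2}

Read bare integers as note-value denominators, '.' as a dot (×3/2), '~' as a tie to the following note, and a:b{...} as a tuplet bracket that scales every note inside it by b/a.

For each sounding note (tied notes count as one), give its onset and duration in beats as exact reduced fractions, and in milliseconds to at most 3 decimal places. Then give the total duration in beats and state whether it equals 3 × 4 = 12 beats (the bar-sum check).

1) 0.0ms=0b +2727.273ms=3b
2) 2727.273ms=3b +181.818ms=1/5b
3) 2909.091ms=16/5b +181.818ms=1/5b
4) 3090.909ms=17/5b +181.818ms=1/5b
5) 3272.727ms=18/5b +181.818ms=1/5b
6) 3454.545ms=19/5b +181.818ms=1/5b
7) 3636.364ms=4b +3181.818ms=7/2b
8) 6818.182ms=15/2b +454.545ms=1/2b
9) 7272.727ms=8b +2424.242ms=8/3b
10) 9696.97ms=32/3b +1212.121ms=4/3b
Σ=12b of 12 (66bpm 4/4) — PASS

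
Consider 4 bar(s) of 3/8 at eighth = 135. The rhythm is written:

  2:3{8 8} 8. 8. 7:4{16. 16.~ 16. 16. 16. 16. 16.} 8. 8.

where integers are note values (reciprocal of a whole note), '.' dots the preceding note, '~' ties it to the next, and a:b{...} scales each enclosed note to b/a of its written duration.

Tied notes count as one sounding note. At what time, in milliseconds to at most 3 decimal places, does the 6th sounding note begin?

1. 0.0ms @ 0 + 666.667ms (3/2)
2. 666.667ms @ 3/2 + 666.667ms (3/2)
3. 1333.333ms @ 3 + 666.667ms (3/2)
4. 2000.0ms @ 9/2 + 666.667ms (3/2)
5. 2666.667ms @ 6 + 190.476ms (3/7)
6. 2857.143ms @ 45/7 + 380.952ms (6/7)
7. 3238.095ms @ 51/7 + 190.476ms (3/7)
8. 3428.571ms @ 54/7 + 190.476ms (3/7)
9. 3619.048ms @ 57/7 + 190.476ms (3/7)
10. 3809.524ms @ 60/7 + 190.476ms (3/7)
11. 4000.0ms @ 9 + 666.667ms (3/2)
12. 4666.667ms @ 21/2 + 666.667ms (3/2)

note 6 onset = 45/7b = 2857.143ms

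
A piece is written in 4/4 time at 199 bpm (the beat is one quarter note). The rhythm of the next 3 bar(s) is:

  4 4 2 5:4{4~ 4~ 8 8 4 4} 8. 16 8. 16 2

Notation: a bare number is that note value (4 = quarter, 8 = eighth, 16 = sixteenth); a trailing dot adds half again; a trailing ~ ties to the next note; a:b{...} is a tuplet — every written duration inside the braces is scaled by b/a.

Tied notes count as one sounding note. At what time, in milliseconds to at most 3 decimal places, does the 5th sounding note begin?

note 5 onset = 6b = 1809.045ms

1. 0.0ms @ 0 + 301.508ms (1)
2. 301.508ms @ 1 + 301.508ms (1)
3. 603.015ms @ 2 + 603.015ms (2)
4. 1206.03ms @ 4 + 603.015ms (2)
5. 1809.045ms @ 6 + 120.603ms (2/5)
6. 1929.648ms @ 32/5 + 241.206ms (4/5)
7. 2170.854ms @ 36/5 + 241.206ms (4/5)
8. 2412.06ms @ 8 + 226.131ms (3/4)
9. 2638.191ms @ 35/4 + 75.377ms (1/4)
10. 2713.568ms @ 9 + 226.131ms (3/4)
11. 2939.698ms @ 39/4 + 75.377ms (1/4)
12. 3015.075ms @ 10 + 603.015ms (2)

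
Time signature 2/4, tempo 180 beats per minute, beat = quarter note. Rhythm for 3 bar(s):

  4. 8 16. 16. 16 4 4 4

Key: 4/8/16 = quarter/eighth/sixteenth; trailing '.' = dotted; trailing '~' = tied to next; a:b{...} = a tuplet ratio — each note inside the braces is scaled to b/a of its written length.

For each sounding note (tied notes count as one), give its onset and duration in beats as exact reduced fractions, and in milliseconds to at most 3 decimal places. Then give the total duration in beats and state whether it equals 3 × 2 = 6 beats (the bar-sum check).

1) 0.0ms=0b +500.0ms=3/2b
2) 500.0ms=3/2b +166.667ms=1/2b
3) 666.667ms=2b +125.0ms=3/8b
4) 791.667ms=19/8b +125.0ms=3/8b
5) 916.667ms=11/4b +83.333ms=1/4b
6) 1000.0ms=3b +333.333ms=1b
7) 1333.333ms=4b +333.333ms=1b
8) 1666.667ms=5b +333.333ms=1b
Σ=6b of 6 (180bpm 2/4) — PASS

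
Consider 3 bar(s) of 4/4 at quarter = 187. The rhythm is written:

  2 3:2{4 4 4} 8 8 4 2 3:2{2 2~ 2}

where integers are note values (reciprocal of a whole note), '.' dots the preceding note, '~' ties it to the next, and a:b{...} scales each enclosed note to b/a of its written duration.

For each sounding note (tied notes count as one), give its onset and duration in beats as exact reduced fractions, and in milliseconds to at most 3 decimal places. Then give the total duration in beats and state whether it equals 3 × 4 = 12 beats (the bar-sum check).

1) 0.0ms=0b +641.711ms=2b
2) 641.711ms=2b +213.904ms=2/3b
3) 855.615ms=8/3b +213.904ms=2/3b
4) 1069.519ms=10/3b +213.904ms=2/3b
5) 1283.422ms=4b +160.428ms=1/2b
6) 1443.85ms=9/2b +160.428ms=1/2b
7) 1604.278ms=5b +320.856ms=1b
8) 1925.134ms=6b +641.711ms=2b
9) 2566.845ms=8b +427.807ms=4/3b
10) 2994.652ms=28/3b +855.615ms=8/3b
Σ=12b of 12 (187bpm 4/4) — PASS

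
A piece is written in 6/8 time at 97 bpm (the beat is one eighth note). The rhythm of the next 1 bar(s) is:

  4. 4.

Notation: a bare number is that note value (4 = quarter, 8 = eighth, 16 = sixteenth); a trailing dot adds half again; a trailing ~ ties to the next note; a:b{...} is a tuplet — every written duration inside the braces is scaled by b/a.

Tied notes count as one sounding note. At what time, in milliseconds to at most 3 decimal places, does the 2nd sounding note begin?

1. 0.0ms @ 0 + 1855.67ms (3)
2. 1855.67ms @ 3 + 1855.67ms (3)

note 2 onset = 3b = 1855.67ms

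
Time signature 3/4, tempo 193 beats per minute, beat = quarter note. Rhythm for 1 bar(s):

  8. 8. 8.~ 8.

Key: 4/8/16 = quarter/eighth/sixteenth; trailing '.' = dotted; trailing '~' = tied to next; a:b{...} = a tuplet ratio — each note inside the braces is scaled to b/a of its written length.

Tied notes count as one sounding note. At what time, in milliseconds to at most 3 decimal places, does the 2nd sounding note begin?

note 2 onset = 3/4b = 233.161ms

1. 0.0ms @ 0 + 233.161ms (3/4)
2. 233.161ms @ 3/4 + 233.161ms (3/4)
3. 466.321ms @ 3/2 + 466.321ms (3/2)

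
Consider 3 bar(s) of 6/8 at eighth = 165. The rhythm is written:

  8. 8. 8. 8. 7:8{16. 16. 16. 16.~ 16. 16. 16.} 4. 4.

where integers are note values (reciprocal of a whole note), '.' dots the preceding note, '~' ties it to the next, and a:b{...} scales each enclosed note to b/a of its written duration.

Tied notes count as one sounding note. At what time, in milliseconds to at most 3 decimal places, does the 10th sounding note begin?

1. 0.0ms @ 0 + 545.455ms (3/2)
2. 545.455ms @ 3/2 + 545.455ms (3/2)
3. 1090.909ms @ 3 + 545.455ms (3/2)
4. 1636.364ms @ 9/2 + 545.455ms (3/2)
5. 2181.818ms @ 6 + 311.688ms (6/7)
6. 2493.506ms @ 48/7 + 311.688ms (6/7)
7. 2805.195ms @ 54/7 + 311.688ms (6/7)
8. 3116.883ms @ 60/7 + 623.377ms (12/7)
9. 3740.26ms @ 72/7 + 311.688ms (6/7)
10. 4051.948ms @ 78/7 + 311.688ms (6/7)
11. 4363.636ms @ 12 + 1090.909ms (3)
12. 5454.545ms @ 15 + 1090.909ms (3)

note 10 onset = 78/7b = 4051.948ms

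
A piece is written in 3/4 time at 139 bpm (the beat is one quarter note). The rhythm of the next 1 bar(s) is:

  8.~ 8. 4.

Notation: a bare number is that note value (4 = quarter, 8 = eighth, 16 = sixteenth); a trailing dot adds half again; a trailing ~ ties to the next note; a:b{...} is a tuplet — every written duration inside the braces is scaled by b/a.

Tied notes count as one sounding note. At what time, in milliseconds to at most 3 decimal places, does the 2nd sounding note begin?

note 2 onset = 3/2b = 647.482ms

1. 0.0ms @ 0 + 647.482ms (3/2)
2. 647.482ms @ 3/2 + 647.482ms (3/2)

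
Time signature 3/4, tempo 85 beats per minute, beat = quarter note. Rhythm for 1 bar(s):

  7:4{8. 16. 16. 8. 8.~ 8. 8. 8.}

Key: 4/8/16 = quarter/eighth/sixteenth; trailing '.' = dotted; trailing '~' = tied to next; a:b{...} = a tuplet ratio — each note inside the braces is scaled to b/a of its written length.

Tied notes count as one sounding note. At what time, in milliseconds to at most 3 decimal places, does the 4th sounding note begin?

note 4 onset = 6/7b = 605.042ms

1. 0.0ms @ 0 + 302.521ms (3/7)
2. 302.521ms @ 3/7 + 151.261ms (3/14)
3. 453.782ms @ 9/14 + 151.261ms (3/14)
4. 605.042ms @ 6/7 + 302.521ms (3/7)
5. 907.563ms @ 9/7 + 605.042ms (6/7)
6. 1512.605ms @ 15/7 + 302.521ms (3/7)
7. 1815.126ms @ 18/7 + 302.521ms (3/7)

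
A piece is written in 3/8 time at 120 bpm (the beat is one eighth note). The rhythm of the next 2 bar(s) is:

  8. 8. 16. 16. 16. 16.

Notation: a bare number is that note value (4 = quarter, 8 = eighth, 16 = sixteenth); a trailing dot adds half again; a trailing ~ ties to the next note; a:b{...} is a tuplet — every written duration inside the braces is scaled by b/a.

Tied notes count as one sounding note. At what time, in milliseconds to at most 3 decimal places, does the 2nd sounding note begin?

note 2 onset = 3/2b = 750.0ms

1. 0.0ms @ 0 + 750.0ms (3/2)
2. 750.0ms @ 3/2 + 750.0ms (3/2)
3. 1500.0ms @ 3 + 375.0ms (3/4)
4. 1875.0ms @ 15/4 + 375.0ms (3/4)
5. 2250.0ms @ 9/2 + 375.0ms (3/4)
6. 2625.0ms @ 21/4 + 375.0ms (3/4)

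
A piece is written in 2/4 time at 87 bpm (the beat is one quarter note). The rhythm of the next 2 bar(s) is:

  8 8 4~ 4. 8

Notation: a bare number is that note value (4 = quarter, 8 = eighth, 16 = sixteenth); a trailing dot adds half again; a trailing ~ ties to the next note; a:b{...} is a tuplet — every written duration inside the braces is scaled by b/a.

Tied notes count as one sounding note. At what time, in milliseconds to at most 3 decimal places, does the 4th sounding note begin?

note 4 onset = 7/2b = 2413.793ms

1. 0.0ms @ 0 + 344.828ms (1/2)
2. 344.828ms @ 1/2 + 344.828ms (1/2)
3. 689.655ms @ 1 + 1724.138ms (5/2)
4. 2413.793ms @ 7/2 + 344.828ms (1/2)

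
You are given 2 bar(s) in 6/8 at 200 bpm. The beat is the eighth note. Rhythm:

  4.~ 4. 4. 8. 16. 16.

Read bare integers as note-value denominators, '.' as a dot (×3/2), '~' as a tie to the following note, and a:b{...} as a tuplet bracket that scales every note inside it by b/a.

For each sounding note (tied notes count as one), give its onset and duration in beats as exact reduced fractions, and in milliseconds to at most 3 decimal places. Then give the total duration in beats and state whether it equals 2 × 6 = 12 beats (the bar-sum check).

1) 0.0ms=0b +1800.0ms=6b
2) 1800.0ms=6b +900.0ms=3b
3) 2700.0ms=9b +450.0ms=3/2b
4) 3150.0ms=21/2b +225.0ms=3/4b
5) 3375.0ms=45/4b +225.0ms=3/4b
Σ=12b of 12 (200bpm 6/8) — PASS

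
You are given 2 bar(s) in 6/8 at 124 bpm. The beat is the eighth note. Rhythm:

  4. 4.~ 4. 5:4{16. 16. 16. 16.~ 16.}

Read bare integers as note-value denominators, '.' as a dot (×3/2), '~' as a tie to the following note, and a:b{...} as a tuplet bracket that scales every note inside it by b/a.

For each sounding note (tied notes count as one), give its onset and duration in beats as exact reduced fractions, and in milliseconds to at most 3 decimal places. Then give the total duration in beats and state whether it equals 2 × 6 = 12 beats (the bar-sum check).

1) 0.0ms=0b +1451.613ms=3b
2) 1451.613ms=3b +2903.226ms=6b
3) 4354.839ms=9b +290.323ms=3/5b
4) 4645.161ms=48/5b +290.323ms=3/5b
5) 4935.484ms=51/5b +290.323ms=3/5b
6) 5225.806ms=54/5b +580.645ms=6/5b
Σ=12b of 12 (124bpm 6/8) — PASS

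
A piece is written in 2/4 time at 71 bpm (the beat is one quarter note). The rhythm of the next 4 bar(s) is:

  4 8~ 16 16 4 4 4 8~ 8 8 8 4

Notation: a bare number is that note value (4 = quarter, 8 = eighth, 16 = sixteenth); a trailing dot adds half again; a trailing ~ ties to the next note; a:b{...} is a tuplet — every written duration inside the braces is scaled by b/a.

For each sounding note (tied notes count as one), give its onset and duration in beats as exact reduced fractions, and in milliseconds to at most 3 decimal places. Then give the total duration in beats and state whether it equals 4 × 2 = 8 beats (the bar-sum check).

1) 0.0ms=0b +845.07ms=1b
2) 845.07ms=1b +633.803ms=3/4b
3) 1478.873ms=7/4b +211.268ms=1/4b
4) 1690.141ms=2b +845.07ms=1b
5) 2535.211ms=3b +845.07ms=1b
6) 3380.282ms=4b +845.07ms=1b
7) 4225.352ms=5b +845.07ms=1b
8) 5070.423ms=6b +422.535ms=1/2b
9) 5492.958ms=13/2b +422.535ms=1/2b
10) 5915.493ms=7b +845.07ms=1b
Σ=8b of 8 (71bpm 2/4) — PASS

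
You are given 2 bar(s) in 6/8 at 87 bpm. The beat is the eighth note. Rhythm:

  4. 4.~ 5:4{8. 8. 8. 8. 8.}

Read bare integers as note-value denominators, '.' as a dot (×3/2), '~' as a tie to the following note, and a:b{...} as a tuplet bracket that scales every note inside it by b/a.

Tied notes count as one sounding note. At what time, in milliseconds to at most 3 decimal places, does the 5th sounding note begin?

1. 0.0ms @ 0 + 2068.966ms (3)
2. 2068.966ms @ 3 + 2896.552ms (21/5)
3. 4965.517ms @ 36/5 + 827.586ms (6/5)
4. 5793.103ms @ 42/5 + 827.586ms (6/5)
5. 6620.69ms @ 48/5 + 827.586ms (6/5)
6. 7448.276ms @ 54/5 + 827.586ms (6/5)

note 5 onset = 48/5b = 6620.69ms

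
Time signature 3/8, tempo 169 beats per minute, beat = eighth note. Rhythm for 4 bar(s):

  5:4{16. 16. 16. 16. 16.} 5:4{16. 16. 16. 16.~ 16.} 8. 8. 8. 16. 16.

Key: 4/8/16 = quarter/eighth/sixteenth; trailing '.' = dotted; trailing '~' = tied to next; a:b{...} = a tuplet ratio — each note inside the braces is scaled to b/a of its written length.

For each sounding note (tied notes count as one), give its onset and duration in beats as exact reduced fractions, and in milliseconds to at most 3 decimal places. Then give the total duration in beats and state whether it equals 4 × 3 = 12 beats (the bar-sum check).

1) 0.0ms=0b +213.018ms=3/5b
2) 213.018ms=3/5b +213.018ms=3/5b
3) 426.036ms=6/5b +213.018ms=3/5b
4) 639.053ms=9/5b +213.018ms=3/5b
5) 852.071ms=12/5b +213.018ms=3/5b
6) 1065.089ms=3b +213.018ms=3/5b
7) 1278.107ms=18/5b +213.018ms=3/5b
8) 1491.124ms=21/5b +213.018ms=3/5b
9) 1704.142ms=24/5b +426.036ms=6/5b
10) 2130.178ms=6b +532.544ms=3/2b
11) 2662.722ms=15/2b +532.544ms=3/2b
12) 3195.266ms=9b +532.544ms=3/2b
13) 3727.811ms=21/2b +266.272ms=3/4b
14) 3994.083ms=45/4b +266.272ms=3/4b
Σ=12b of 12 (169bpm 3/8) — PASS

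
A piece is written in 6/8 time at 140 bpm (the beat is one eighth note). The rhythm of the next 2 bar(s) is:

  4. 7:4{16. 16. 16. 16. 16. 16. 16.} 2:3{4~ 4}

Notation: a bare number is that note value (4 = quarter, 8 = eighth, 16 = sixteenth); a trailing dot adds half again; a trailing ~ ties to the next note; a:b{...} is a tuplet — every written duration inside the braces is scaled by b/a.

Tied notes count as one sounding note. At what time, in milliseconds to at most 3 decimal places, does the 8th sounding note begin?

1. 0.0ms @ 0 + 1285.714ms (3)
2. 1285.714ms @ 3 + 183.673ms (3/7)
3. 1469.388ms @ 24/7 + 183.673ms (3/7)
4. 1653.061ms @ 27/7 + 183.673ms (3/7)
5. 1836.735ms @ 30/7 + 183.673ms (3/7)
6. 2020.408ms @ 33/7 + 183.673ms (3/7)
7. 2204.082ms @ 36/7 + 183.673ms (3/7)
8. 2387.755ms @ 39/7 + 183.673ms (3/7)
9. 2571.429ms @ 6 + 2571.429ms (6)

note 8 onset = 39/7b = 2387.755ms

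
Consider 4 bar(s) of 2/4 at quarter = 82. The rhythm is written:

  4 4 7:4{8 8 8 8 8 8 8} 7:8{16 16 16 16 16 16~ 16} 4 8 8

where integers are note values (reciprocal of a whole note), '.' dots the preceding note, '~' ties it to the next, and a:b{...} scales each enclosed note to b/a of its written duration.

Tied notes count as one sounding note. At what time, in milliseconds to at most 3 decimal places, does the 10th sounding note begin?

1. 0.0ms @ 0 + 731.707ms (1)
2. 731.707ms @ 1 + 731.707ms (1)
3. 1463.415ms @ 2 + 209.059ms (2/7)
4. 1672.474ms @ 16/7 + 209.059ms (2/7)
5. 1881.533ms @ 18/7 + 209.059ms (2/7)
6. 2090.592ms @ 20/7 + 209.059ms (2/7)
7. 2299.652ms @ 22/7 + 209.059ms (2/7)
8. 2508.711ms @ 24/7 + 209.059ms (2/7)
9. 2717.77ms @ 26/7 + 209.059ms (2/7)
10. 2926.829ms @ 4 + 209.059ms (2/7)
11. 3135.889ms @ 30/7 + 209.059ms (2/7)
12. 3344.948ms @ 32/7 + 209.059ms (2/7)
13. 3554.007ms @ 34/7 + 209.059ms (2/7)
14. 3763.066ms @ 36/7 + 209.059ms (2/7)
15. 3972.125ms @ 38/7 + 418.118ms (4/7)
16. 4390.244ms @ 6 + 731.707ms (1)
17. 5121.951ms @ 7 + 365.854ms (1/2)
18. 5487.805ms @ 15/2 + 365.854ms (1/2)

note 10 onset = 4b = 2926.829ms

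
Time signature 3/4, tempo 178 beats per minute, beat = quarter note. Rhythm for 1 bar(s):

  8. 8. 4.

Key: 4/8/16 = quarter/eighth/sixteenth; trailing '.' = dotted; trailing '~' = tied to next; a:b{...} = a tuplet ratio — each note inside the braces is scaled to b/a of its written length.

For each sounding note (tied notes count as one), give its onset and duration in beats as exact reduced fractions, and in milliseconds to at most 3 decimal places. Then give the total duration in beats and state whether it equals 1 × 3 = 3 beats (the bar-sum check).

1) 0.0ms=0b +252.809ms=3/4b
2) 252.809ms=3/4b +252.809ms=3/4b
3) 505.618ms=3/2b +505.618ms=3/2b
Σ=3b of 3 (178bpm 3/4) — PASS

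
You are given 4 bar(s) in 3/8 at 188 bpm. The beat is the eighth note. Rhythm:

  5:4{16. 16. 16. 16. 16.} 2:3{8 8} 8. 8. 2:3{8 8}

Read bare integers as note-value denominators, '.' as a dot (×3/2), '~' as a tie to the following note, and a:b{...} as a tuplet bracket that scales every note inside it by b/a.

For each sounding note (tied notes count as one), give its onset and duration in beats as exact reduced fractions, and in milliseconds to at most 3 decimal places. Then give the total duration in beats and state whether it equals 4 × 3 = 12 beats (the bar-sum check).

1) 0.0ms=0b +191.489ms=3/5b
2) 191.489ms=3/5b +191.489ms=3/5b
3) 382.979ms=6/5b +191.489ms=3/5b
4) 574.468ms=9/5b +191.489ms=3/5b
5) 765.957ms=12/5b +191.489ms=3/5b
6) 957.447ms=3b +478.723ms=3/2b
7) 1436.17ms=9/2b +478.723ms=3/2b
8) 1914.894ms=6b +478.723ms=3/2b
9) 2393.617ms=15/2b +478.723ms=3/2b
10) 2872.34ms=9b +478.723ms=3/2b
11) 3351.064ms=21/2b +478.723ms=3/2b
Σ=12b of 12 (188bpm 3/8) — PASS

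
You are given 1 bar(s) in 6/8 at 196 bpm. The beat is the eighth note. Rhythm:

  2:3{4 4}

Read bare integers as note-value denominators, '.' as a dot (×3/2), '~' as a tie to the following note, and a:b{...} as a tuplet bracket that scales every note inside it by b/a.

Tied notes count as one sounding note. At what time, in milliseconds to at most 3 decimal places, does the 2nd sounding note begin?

1. 0.0ms @ 0 + 918.367ms (3)
2. 918.367ms @ 3 + 918.367ms (3)

note 2 onset = 3b = 918.367ms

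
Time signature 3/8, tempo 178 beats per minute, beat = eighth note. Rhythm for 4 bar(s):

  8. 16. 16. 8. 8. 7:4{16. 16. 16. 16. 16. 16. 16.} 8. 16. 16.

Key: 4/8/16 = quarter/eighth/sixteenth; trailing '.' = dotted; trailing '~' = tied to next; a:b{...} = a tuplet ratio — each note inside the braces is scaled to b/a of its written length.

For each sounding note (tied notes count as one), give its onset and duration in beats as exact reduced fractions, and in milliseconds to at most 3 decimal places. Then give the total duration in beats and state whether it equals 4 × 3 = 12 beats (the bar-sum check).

1) 0.0ms=0b +505.618ms=3/2b
2) 505.618ms=3/2b +252.809ms=3/4b
3) 758.427ms=9/4b +252.809ms=3/4b
4) 1011.236ms=3b +505.618ms=3/2b
5) 1516.854ms=9/2b +505.618ms=3/2b
6) 2022.472ms=6b +144.462ms=3/7b
7) 2166.934ms=45/7b +144.462ms=3/7b
8) 2311.396ms=48/7b +144.462ms=3/7b
9) 2455.859ms=51/7b +144.462ms=3/7b
10) 2600.321ms=54/7b +144.462ms=3/7b
11) 2744.783ms=57/7b +144.462ms=3/7b
12) 2889.246ms=60/7b +144.462ms=3/7b
13) 3033.708ms=9b +505.618ms=3/2b
14) 3539.326ms=21/2b +252.809ms=3/4b
15) 3792.135ms=45/4b +252.809ms=3/4b
Σ=12b of 12 (178bpm 3/8) — PASS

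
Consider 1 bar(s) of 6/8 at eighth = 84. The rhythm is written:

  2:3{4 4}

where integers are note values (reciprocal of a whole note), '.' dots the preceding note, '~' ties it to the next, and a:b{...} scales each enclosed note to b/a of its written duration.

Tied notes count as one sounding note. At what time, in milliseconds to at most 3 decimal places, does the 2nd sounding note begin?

1. 0.0ms @ 0 + 2142.857ms (3)
2. 2142.857ms @ 3 + 2142.857ms (3)

note 2 onset = 3b = 2142.857ms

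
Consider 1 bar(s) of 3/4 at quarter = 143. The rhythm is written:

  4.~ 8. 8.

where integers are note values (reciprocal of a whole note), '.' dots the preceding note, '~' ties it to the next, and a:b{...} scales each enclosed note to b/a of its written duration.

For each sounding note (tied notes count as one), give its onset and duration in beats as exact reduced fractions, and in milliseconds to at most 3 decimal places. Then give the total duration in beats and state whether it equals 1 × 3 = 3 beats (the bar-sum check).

1) 0.0ms=0b +944.056ms=9/4b
2) 944.056ms=9/4b +314.685ms=3/4b
Σ=3b of 3 (143bpm 3/4) — PASS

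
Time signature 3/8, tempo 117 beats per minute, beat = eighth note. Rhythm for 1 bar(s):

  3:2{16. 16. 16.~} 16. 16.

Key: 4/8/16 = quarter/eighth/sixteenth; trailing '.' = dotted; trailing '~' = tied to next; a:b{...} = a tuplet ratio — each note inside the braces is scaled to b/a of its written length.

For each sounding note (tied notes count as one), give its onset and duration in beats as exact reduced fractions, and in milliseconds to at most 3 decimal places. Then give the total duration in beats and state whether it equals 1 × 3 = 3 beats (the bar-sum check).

1) 0.0ms=0b +256.41ms=1/2b
2) 256.41ms=1/2b +256.41ms=1/2b
3) 512.821ms=1b +641.026ms=5/4b
4) 1153.846ms=9/4b +384.615ms=3/4b
Σ=3b of 3 (117bpm 3/8) — PASS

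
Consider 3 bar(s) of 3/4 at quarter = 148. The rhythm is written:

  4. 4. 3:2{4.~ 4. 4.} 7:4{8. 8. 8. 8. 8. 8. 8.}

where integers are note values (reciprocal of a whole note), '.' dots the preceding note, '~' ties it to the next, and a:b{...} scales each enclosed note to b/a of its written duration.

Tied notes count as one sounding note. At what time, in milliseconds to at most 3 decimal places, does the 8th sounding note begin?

note 8 onset = 51/7b = 2953.668ms

1. 0.0ms @ 0 + 608.108ms (3/2)
2. 608.108ms @ 3/2 + 608.108ms (3/2)
3. 1216.216ms @ 3 + 810.811ms (2)
4. 2027.027ms @ 5 + 405.405ms (1)
5. 2432.432ms @ 6 + 173.745ms (3/7)
6. 2606.178ms @ 45/7 + 173.745ms (3/7)
7. 2779.923ms @ 48/7 + 173.745ms (3/7)
8. 2953.668ms @ 51/7 + 173.745ms (3/7)
9. 3127.413ms @ 54/7 + 173.745ms (3/7)
10. 3301.158ms @ 57/7 + 173.745ms (3/7)
11. 3474.903ms @ 60/7 + 173.745ms (3/7)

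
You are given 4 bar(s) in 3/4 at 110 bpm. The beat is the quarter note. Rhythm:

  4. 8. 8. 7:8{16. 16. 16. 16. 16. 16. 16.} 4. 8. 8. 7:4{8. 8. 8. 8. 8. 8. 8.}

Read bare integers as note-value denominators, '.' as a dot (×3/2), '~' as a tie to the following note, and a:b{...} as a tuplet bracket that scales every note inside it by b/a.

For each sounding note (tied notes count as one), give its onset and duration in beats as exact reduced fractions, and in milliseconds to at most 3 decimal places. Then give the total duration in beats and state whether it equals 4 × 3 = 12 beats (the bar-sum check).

1) 0.0ms=0b +818.182ms=3/2b
2) 818.182ms=3/2b +409.091ms=3/4b
3) 1227.273ms=9/4b +409.091ms=3/4b
4) 1636.364ms=3b +233.766ms=3/7b
5) 1870.13ms=24/7b +233.766ms=3/7b
6) 2103.896ms=27/7b +233.766ms=3/7b
7) 2337.662ms=30/7b +233.766ms=3/7b
8) 2571.429ms=33/7b +233.766ms=3/7b
9) 2805.195ms=36/7b +233.766ms=3/7b
10) 3038.961ms=39/7b +233.766ms=3/7b
11) 3272.727ms=6b +818.182ms=3/2b
12) 4090.909ms=15/2b +409.091ms=3/4b
13) 4500.0ms=33/4b +409.091ms=3/4b
14) 4909.091ms=9b +233.766ms=3/7b
15) 5142.857ms=66/7b +233.766ms=3/7b
16) 5376.623ms=69/7b +233.766ms=3/7b
17) 5610.39ms=72/7b +233.766ms=3/7b
18) 5844.156ms=75/7b +233.766ms=3/7b
19) 6077.922ms=78/7b +233.766ms=3/7b
20) 6311.688ms=81/7b +233.766ms=3/7b
Σ=12b of 12 (110bpm 3/4) — PASS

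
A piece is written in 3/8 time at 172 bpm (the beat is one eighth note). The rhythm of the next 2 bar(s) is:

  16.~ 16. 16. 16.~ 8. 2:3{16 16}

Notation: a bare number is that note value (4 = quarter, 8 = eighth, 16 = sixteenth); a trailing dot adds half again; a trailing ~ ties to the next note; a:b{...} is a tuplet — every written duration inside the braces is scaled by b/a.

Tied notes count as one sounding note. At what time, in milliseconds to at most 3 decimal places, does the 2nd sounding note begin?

note 2 onset = 3/2b = 523.256ms

1. 0.0ms @ 0 + 523.256ms (3/2)
2. 523.256ms @ 3/2 + 261.628ms (3/4)
3. 784.884ms @ 9/4 + 784.884ms (9/4)
4. 1569.767ms @ 9/2 + 261.628ms (3/4)
5. 1831.395ms @ 21/4 + 261.628ms (3/4)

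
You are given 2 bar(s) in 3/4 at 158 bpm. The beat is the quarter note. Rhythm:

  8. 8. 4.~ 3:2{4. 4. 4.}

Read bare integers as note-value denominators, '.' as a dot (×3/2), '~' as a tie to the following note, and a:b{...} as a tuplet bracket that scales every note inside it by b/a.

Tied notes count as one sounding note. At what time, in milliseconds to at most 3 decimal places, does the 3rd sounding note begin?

note 3 onset = 3/2b = 569.62ms

1. 0.0ms @ 0 + 284.81ms (3/4)
2. 284.81ms @ 3/4 + 284.81ms (3/4)
3. 569.62ms @ 3/2 + 949.367ms (5/2)
4. 1518.987ms @ 4 + 379.747ms (1)
5. 1898.734ms @ 5 + 379.747ms (1)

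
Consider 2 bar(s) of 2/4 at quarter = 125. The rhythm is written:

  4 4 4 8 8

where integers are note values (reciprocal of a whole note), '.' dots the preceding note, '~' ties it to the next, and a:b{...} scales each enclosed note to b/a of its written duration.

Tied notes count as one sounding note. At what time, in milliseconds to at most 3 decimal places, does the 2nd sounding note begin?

1. 0.0ms @ 0 + 480.0ms (1)
2. 480.0ms @ 1 + 480.0ms (1)
3. 960.0ms @ 2 + 480.0ms (1)
4. 1440.0ms @ 3 + 240.0ms (1/2)
5. 1680.0ms @ 7/2 + 240.0ms (1/2)

note 2 onset = 1b = 480.0ms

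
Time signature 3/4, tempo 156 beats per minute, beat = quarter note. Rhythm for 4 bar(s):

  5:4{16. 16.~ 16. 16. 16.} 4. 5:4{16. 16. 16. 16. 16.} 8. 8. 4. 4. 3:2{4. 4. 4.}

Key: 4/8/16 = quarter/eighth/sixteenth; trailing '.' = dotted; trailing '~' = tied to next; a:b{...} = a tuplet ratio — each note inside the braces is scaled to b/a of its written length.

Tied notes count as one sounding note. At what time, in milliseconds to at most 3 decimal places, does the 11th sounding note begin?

1. 0.0ms @ 0 + 115.385ms (3/10)
2. 115.385ms @ 3/10 + 230.769ms (3/5)
3. 346.154ms @ 9/10 + 115.385ms (3/10)
4. 461.538ms @ 6/5 + 115.385ms (3/10)
5. 576.923ms @ 3/2 + 576.923ms (3/2)
6. 1153.846ms @ 3 + 115.385ms (3/10)
7. 1269.231ms @ 33/10 + 115.385ms (3/10)
8. 1384.615ms @ 18/5 + 115.385ms (3/10)
9. 1500.0ms @ 39/10 + 115.385ms (3/10)
10. 1615.385ms @ 21/5 + 115.385ms (3/10)
11. 1730.769ms @ 9/2 + 288.462ms (3/4)
12. 2019.231ms @ 21/4 + 288.462ms (3/4)
13. 2307.692ms @ 6 + 576.923ms (3/2)
14. 2884.615ms @ 15/2 + 576.923ms (3/2)
15. 3461.538ms @ 9 + 384.615ms (1)
16. 3846.154ms @ 10 + 384.615ms (1)
17. 4230.769ms @ 11 + 384.615ms (1)

note 11 onset = 9/2b = 1730.769ms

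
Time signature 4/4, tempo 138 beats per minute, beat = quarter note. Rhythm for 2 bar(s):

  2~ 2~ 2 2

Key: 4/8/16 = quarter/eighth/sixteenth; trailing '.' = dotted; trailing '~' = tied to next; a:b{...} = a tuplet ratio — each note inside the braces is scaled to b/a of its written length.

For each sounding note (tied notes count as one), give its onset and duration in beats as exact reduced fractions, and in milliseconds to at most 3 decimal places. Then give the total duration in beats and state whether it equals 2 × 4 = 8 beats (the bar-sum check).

1) 0.0ms=0b +2608.696ms=6b
2) 2608.696ms=6b +869.565ms=2b
Σ=8b of 8 (138bpm 4/4) — PASS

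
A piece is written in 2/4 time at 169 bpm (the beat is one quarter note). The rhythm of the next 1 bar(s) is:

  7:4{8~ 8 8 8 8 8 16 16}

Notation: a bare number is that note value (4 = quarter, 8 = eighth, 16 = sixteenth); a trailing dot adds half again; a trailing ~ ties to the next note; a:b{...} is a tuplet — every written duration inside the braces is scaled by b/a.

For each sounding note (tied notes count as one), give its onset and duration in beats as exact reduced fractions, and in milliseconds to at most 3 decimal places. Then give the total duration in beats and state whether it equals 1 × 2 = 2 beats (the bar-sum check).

1) 0.0ms=0b +202.874ms=4/7b
2) 202.874ms=4/7b +101.437ms=2/7b
3) 304.311ms=6/7b +101.437ms=2/7b
4) 405.748ms=8/7b +101.437ms=2/7b
5) 507.185ms=10/7b +101.437ms=2/7b
6) 608.622ms=12/7b +50.719ms=1/7b
7) 659.341ms=13/7b +50.719ms=1/7b
Σ=2b of 2 (169bpm 2/4) — PASS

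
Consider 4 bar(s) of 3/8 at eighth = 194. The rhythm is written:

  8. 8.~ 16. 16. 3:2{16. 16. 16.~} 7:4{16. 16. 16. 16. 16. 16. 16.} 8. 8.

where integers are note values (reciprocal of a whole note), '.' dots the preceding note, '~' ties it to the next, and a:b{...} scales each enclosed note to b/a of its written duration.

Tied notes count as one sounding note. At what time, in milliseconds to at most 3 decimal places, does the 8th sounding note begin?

note 8 onset = 48/7b = 2120.766ms

1. 0.0ms @ 0 + 463.918ms (3/2)
2. 463.918ms @ 3/2 + 695.876ms (9/4)
3. 1159.794ms @ 15/4 + 231.959ms (3/4)
4. 1391.753ms @ 9/2 + 154.639ms (1/2)
5. 1546.392ms @ 5 + 154.639ms (1/2)
6. 1701.031ms @ 11/2 + 287.187ms (13/14)
7. 1988.218ms @ 45/7 + 132.548ms (3/7)
8. 2120.766ms @ 48/7 + 132.548ms (3/7)
9. 2253.314ms @ 51/7 + 132.548ms (3/7)
10. 2385.862ms @ 54/7 + 132.548ms (3/7)
11. 2518.409ms @ 57/7 + 132.548ms (3/7)
12. 2650.957ms @ 60/7 + 132.548ms (3/7)
13. 2783.505ms @ 9 + 463.918ms (3/2)
14. 3247.423ms @ 21/2 + 463.918ms (3/2)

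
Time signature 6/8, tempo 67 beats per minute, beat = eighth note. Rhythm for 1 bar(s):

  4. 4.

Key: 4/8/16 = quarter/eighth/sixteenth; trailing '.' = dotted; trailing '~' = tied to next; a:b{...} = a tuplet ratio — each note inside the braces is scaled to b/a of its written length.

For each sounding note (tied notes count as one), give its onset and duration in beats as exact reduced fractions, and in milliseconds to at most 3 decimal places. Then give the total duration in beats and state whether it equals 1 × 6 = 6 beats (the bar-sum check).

1) 0.0ms=0b +2686.567ms=3b
2) 2686.567ms=3b +2686.567ms=3b
Σ=6b of 6 (67bpm 6/8) — PASS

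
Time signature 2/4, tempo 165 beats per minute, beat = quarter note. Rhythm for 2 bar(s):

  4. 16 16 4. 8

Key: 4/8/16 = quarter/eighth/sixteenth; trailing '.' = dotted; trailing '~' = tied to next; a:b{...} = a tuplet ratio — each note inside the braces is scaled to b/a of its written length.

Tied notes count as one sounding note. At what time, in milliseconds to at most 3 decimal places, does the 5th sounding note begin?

1. 0.0ms @ 0 + 545.455ms (3/2)
2. 545.455ms @ 3/2 + 90.909ms (1/4)
3. 636.364ms @ 7/4 + 90.909ms (1/4)
4. 727.273ms @ 2 + 545.455ms (3/2)
5. 1272.727ms @ 7/2 + 181.818ms (1/2)

note 5 onset = 7/2b = 1272.727ms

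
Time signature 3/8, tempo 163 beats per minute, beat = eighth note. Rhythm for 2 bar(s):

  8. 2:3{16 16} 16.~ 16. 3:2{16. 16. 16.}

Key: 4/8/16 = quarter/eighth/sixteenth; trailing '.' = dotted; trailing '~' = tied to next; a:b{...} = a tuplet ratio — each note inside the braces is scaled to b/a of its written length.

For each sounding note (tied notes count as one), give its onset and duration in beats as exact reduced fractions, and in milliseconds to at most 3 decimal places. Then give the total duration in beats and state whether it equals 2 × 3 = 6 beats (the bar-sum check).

1) 0.0ms=0b +552.147ms=3/2b
2) 552.147ms=3/2b +276.074ms=3/4b
3) 828.221ms=9/4b +276.074ms=3/4b
4) 1104.294ms=3b +552.147ms=3/2b
5) 1656.442ms=9/2b +184.049ms=1/2b
6) 1840.491ms=5b +184.049ms=1/2b
7) 2024.54ms=11/2b +184.049ms=1/2b
Σ=6b of 6 (163bpm 3/8) — PASS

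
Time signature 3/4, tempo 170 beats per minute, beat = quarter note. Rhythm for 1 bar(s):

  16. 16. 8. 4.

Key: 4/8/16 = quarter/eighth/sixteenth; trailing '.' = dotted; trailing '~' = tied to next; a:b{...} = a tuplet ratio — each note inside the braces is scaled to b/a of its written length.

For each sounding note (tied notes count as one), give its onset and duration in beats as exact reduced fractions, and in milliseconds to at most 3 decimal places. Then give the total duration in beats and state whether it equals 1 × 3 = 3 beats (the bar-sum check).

1) 0.0ms=0b +132.353ms=3/8b
2) 132.353ms=3/8b +132.353ms=3/8b
3) 264.706ms=3/4b +264.706ms=3/4b
4) 529.412ms=3/2b +529.412ms=3/2b
Σ=3b of 3 (170bpm 3/4) — PASS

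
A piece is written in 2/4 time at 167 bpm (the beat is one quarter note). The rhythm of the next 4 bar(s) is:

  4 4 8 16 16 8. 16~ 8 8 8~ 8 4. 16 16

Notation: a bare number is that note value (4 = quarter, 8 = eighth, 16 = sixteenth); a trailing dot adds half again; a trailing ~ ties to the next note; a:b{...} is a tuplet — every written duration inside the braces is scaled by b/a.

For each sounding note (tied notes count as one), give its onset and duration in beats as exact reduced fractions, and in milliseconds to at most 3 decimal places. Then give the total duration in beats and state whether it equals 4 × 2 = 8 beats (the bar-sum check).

1) 0.0ms=0b +359.281ms=1b
2) 359.281ms=1b +359.281ms=1b
3) 718.563ms=2b +179.641ms=1/2b
4) 898.204ms=5/2b +89.82ms=1/4b
5) 988.024ms=11/4b +89.82ms=1/4b
6) 1077.844ms=3b +269.461ms=3/4b
7) 1347.305ms=15/4b +269.461ms=3/4b
8) 1616.766ms=9/2b +179.641ms=1/2b
9) 1796.407ms=5b +359.281ms=1b
10) 2155.689ms=6b +538.922ms=3/2b
11) 2694.611ms=15/2b +89.82ms=1/4b
12) 2784.431ms=31/4b +89.82ms=1/4b
Σ=8b of 8 (167bpm 2/4) — PASS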